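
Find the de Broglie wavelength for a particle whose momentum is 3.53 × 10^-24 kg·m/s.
1.88 × 10^-10 m

Using the de Broglie relation λ = h/p:

λ = h/p
λ = (6.626 × 10^-34 J·s) / (3.53 × 10^-24 kg·m/s)
λ = 1.88 × 10^-10 m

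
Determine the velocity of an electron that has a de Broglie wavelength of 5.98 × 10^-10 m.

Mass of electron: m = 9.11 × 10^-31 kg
1.22 × 10^6 m/s

From the de Broglie relation λ = h/(mv), we solve for v:

v = h/(mλ)
v = (6.626 × 10^-34 J·s) / (9.11 × 10^-31 kg × 5.98 × 10^-10 m)
v = 1.22 × 10^6 m/s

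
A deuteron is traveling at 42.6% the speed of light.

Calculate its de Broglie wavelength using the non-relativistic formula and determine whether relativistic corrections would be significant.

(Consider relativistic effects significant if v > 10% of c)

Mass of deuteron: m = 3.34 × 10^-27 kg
Yes, relativistic corrections are needed.

Using the non-relativistic de Broglie formula λ = h/(mv):

v = 42.6% × c = 1.277 × 10^8 m/s

λ = h/(mv)
λ = (6.626 × 10^-34 J·s) / (3.34 × 10^-27 kg × 1.277 × 10^8 m/s)
λ = 1.55 × 10^-15 m

Since v = 42.6% of c > 10% of c, relativistic corrections ARE significant and the actual wavelength would differ from this non-relativistic estimate.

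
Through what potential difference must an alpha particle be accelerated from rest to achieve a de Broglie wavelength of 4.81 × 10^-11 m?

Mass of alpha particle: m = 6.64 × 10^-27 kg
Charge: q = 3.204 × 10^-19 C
4.46 × 10^-2 V

From λ = h/√(2mqV), we solve for V:

λ² = h²/(2mqV)
V = h²/(2mqλ²)
V = (6.626 × 10^-34 J·s)² / (2 × 6.64 × 10^-27 kg × 3.204 × 10^-19 C × (4.81 × 10^-11 m)²)
V = 4.46 × 10^-2 V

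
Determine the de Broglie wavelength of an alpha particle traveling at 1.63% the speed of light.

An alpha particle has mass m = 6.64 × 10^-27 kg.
2.04 × 10^-14 m

Using the de Broglie relation λ = h/(mv):

v = 1.63% × c = 4.887 × 10^6 m/s

λ = h/(mv)
λ = (6.626 × 10^-34 J·s) / (6.64 × 10^-27 kg × 4.887 × 10^6 m/s)
λ = 2.04 × 10^-14 m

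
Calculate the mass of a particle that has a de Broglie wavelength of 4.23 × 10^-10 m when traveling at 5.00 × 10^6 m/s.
3.13 × 10^-31 kg

From the de Broglie relation λ = h/(mv), we solve for m:

m = h/(λv)
m = (6.626 × 10^-34 J·s) / (4.23 × 10^-10 m × 5.00 × 10^6 m/s)
m = 3.13 × 10^-31 kg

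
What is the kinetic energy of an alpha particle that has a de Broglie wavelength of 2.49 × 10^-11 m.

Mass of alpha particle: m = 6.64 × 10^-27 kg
5.33 × 10^-20 J (or 0.333 eV)

From λ = h/√(2mKE), we solve for KE:

λ² = h²/(2mKE)
KE = h²/(2mλ²)
KE = (6.626 × 10^-34 J·s)² / (2 × 6.64 × 10^-27 kg × (2.49 × 10^-11 m)²)
KE = 5.33 × 10^-20 J
KE = 0.333 eV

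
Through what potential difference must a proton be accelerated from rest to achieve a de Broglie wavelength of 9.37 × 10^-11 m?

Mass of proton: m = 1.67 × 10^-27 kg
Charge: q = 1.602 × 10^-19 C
9.35 × 10^-2 V

From λ = h/√(2mqV), we solve for V:

λ² = h²/(2mqV)
V = h²/(2mqλ²)
V = (6.626 × 10^-34 J·s)² / (2 × 1.67 × 10^-27 kg × 1.602 × 10^-19 C × (9.37 × 10^-11 m)²)
V = 9.35 × 10^-2 V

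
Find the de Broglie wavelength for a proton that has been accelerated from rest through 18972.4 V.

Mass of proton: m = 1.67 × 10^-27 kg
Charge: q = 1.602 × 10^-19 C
2.08 × 10^-13 m

When a particle is accelerated through voltage V, it gains kinetic energy KE = qV.

The de Broglie wavelength is then λ = h/√(2mqV):

λ = h/√(2mqV)
λ = (6.626 × 10^-34 J·s) / √(2 × 1.67 × 10^-27 kg × 1.602 × 10^-19 C × 18972.4 V)
λ = 2.08 × 10^-13 m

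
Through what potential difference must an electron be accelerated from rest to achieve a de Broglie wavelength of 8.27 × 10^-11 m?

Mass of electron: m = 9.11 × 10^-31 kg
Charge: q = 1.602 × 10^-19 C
220 V

From λ = h/√(2mqV), we solve for V:

λ² = h²/(2mqV)
V = h²/(2mqλ²)
V = (6.626 × 10^-34 J·s)² / (2 × 9.11 × 10^-31 kg × 1.602 × 10^-19 C × (8.27 × 10^-11 m)²)
V = 220 V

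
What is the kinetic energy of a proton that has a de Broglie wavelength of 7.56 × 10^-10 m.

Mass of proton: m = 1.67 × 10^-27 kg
2.30 × 10^-22 J (or 1.44 × 10^-3 eV)

From λ = h/√(2mKE), we solve for KE:

λ² = h²/(2mKE)
KE = h²/(2mλ²)
KE = (6.626 × 10^-34 J·s)² / (2 × 1.67 × 10^-27 kg × (7.56 × 10^-10 m)²)
KE = 2.30 × 10^-22 J
KE = 1.44 × 10^-3 eV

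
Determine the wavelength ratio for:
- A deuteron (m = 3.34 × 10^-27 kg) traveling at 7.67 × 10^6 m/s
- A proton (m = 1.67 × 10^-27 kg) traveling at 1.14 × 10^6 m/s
λ₁/λ₂ = 0.0743

Using λ = h/(mv):

λ₁ = h/(m₁v₁) = 2.59 × 10^-14 m
λ₂ = h/(m₂v₂) = 3.48 × 10^-13 m

Ratio λ₁/λ₂ = (m₂v₂)/(m₁v₁)
         = (1.67 × 10^-27 kg × 1.14 × 10^6 m/s) / (3.34 × 10^-27 kg × 7.67 × 10^6 m/s)
         = 0.0743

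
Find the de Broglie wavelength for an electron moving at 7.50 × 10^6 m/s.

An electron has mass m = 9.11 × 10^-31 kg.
9.70 × 10^-11 m

Using the de Broglie relation λ = h/(mv):

λ = h/(mv)
λ = (6.626 × 10^-34 J·s) / (9.11 × 10^-31 kg × 7.50 × 10^6 m/s)
λ = 9.70 × 10^-11 m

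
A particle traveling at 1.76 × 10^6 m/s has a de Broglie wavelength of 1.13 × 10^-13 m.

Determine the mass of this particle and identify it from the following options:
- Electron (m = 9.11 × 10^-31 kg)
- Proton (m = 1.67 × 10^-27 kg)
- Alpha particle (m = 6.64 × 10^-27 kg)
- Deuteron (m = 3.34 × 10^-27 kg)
The particle is a deuteron.

From λ = h/(mv), solve for mass:

m = h/(λv)
m = (6.626 × 10^-34 J·s) / (1.13 × 10^-13 m × 1.76 × 10^6 m/s)
m = 3.33 × 10^-27 kg

Comparing with the listed masses, this is closest to a deuteron.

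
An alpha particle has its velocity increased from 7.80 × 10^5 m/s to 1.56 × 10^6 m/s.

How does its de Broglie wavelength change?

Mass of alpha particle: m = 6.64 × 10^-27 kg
The wavelength decreases by a factor of 2.

Using λ = h/(mv):

Initial wavelength: λ₁ = h/(mv₁) = 1.28 × 10^-13 m
Final wavelength: λ₂ = h/(mv₂) = 6.40 × 10^-14 m

Since λ ∝ 1/v, when velocity increases by a factor of 2, the wavelength decreases by a factor of 2.

λ₂/λ₁ = v₁/v₂ = 1/2

The wavelength decreases by a factor of 2.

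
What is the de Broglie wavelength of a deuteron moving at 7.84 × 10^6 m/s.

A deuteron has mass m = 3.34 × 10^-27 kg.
2.53 × 10^-14 m

Using the de Broglie relation λ = h/(mv):

λ = h/(mv)
λ = (6.626 × 10^-34 J·s) / (3.34 × 10^-27 kg × 7.84 × 10^6 m/s)
λ = 2.53 × 10^-14 m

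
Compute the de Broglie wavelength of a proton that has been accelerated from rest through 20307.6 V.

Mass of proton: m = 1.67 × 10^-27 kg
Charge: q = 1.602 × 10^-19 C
2.01 × 10^-13 m

When a particle is accelerated through voltage V, it gains kinetic energy KE = qV.

The de Broglie wavelength is then λ = h/√(2mqV):

λ = h/√(2mqV)
λ = (6.626 × 10^-34 J·s) / √(2 × 1.67 × 10^-27 kg × 1.602 × 10^-19 C × 20307.6 V)
λ = 2.01 × 10^-13 m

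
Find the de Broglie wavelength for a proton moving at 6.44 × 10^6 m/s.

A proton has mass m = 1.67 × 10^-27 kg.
6.16 × 10^-14 m

Using the de Broglie relation λ = h/(mv):

λ = h/(mv)
λ = (6.626 × 10^-34 J·s) / (1.67 × 10^-27 kg × 6.44 × 10^6 m/s)
λ = 6.16 × 10^-14 m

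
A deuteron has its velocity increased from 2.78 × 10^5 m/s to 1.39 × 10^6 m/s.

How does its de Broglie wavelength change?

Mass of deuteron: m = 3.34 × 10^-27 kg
The wavelength decreases by a factor of 5.

Using λ = h/(mv):

Initial wavelength: λ₁ = h/(mv₁) = 7.14 × 10^-13 m
Final wavelength: λ₂ = h/(mv₂) = 1.43 × 10^-13 m

Since λ ∝ 1/v, when velocity increases by a factor of 5, the wavelength decreases by a factor of 5.

λ₂/λ₁ = v₁/v₂ = 1/5

The wavelength decreases by a factor of 5.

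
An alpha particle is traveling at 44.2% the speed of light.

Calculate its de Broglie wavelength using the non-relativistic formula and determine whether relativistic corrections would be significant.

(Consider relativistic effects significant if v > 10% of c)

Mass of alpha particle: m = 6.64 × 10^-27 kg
Yes, relativistic corrections are needed.

Using the non-relativistic de Broglie formula λ = h/(mv):

v = 44.2% × c = 1.325 × 10^8 m/s

λ = h/(mv)
λ = (6.626 × 10^-34 J·s) / (6.64 × 10^-27 kg × 1.325 × 10^8 m/s)
λ = 7.53 × 10^-16 m

Since v = 44.2% of c > 10% of c, relativistic corrections ARE significant and the actual wavelength would differ from this non-relativistic estimate.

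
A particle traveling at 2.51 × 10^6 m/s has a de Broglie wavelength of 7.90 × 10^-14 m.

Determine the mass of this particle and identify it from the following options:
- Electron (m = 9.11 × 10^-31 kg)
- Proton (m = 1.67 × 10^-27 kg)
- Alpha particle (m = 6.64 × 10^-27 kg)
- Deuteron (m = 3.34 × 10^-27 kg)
The particle is a deuteron.

From λ = h/(mv), solve for mass:

m = h/(λv)
m = (6.626 × 10^-34 J·s) / (7.90 × 10^-14 m × 2.51 × 10^6 m/s)
m = 3.34 × 10^-27 kg

Comparing with the listed masses, this is closest to a deuteron.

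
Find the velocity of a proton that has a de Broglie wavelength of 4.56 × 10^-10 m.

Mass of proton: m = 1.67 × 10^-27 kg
8.70 × 10^2 m/s

From the de Broglie relation λ = h/(mv), we solve for v:

v = h/(mλ)
v = (6.626 × 10^-34 J·s) / (1.67 × 10^-27 kg × 4.56 × 10^-10 m)
v = 8.70 × 10^2 m/s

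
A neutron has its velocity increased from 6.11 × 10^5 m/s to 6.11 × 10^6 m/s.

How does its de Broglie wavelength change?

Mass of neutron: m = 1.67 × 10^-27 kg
The wavelength decreases by a factor of 10.

Using λ = h/(mv):

Initial wavelength: λ₁ = h/(mv₁) = 6.49 × 10^-13 m
Final wavelength: λ₂ = h/(mv₂) = 6.49 × 10^-14 m

Since λ ∝ 1/v, when velocity increases by a factor of 10, the wavelength decreases by a factor of 10.

λ₂/λ₁ = v₁/v₂ = 1/10

The wavelength decreases by a factor of 10.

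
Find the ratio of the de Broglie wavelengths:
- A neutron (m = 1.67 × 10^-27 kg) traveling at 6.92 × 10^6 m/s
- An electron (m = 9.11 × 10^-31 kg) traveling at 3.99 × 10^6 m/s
λ₁/λ₂ = 3.15 × 10^-4

Using λ = h/(mv):

λ₁ = h/(m₁v₁) = 5.73 × 10^-14 m
λ₂ = h/(m₂v₂) = 1.82 × 10^-10 m

Ratio λ₁/λ₂ = (m₂v₂)/(m₁v₁)
         = (9.11 × 10^-31 kg × 3.99 × 10^6 m/s) / (1.67 × 10^-27 kg × 6.92 × 10^6 m/s)
         = 3.15 × 10^-4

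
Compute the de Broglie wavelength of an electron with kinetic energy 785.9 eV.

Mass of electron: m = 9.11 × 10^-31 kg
4.37 × 10^-11 m

Using λ = h/√(2mKE):

First convert KE to Joules: KE = 785.9 eV = 1.259 × 10^-16 J

λ = h/√(2mKE)
λ = (6.626 × 10^-34 J·s) / √(2 × 9.11 × 10^-31 kg × 1.259 × 10^-16 J)
λ = 4.37 × 10^-11 m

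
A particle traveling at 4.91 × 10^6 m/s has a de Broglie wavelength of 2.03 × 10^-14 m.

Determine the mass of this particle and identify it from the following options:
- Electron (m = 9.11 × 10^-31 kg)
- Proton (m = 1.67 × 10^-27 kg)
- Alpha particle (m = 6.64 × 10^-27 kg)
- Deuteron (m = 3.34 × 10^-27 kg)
The particle is an alpha particle.

From λ = h/(mv), solve for mass:

m = h/(λv)
m = (6.626 × 10^-34 J·s) / (2.03 × 10^-14 m × 4.91 × 10^6 m/s)
m = 6.65 × 10^-27 kg

Comparing with the listed masses, this is closest to an alpha particle.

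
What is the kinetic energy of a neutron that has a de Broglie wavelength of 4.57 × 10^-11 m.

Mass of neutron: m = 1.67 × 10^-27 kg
6.29 × 10^-20 J (or 0.393 eV)

From λ = h/√(2mKE), we solve for KE:

λ² = h²/(2mKE)
KE = h²/(2mλ²)
KE = (6.626 × 10^-34 J·s)² / (2 × 1.67 × 10^-27 kg × (4.57 × 10^-11 m)²)
KE = 6.29 × 10^-20 J
KE = 0.393 eV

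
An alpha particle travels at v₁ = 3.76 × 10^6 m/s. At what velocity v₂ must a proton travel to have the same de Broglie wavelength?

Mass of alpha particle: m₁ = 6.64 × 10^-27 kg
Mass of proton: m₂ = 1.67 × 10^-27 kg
v₂ = 1.49 × 10^7 m/s

For equal de Broglie wavelengths: λ₁ = λ₂

h/(m₁v₁) = h/(m₂v₂)
m₁v₁ = m₂v₂
v₂ = v₁ · (m₁/m₂)

v₂ = 3.76 × 10^6 m/s × (6.64 × 10^-27 kg / 1.67 × 10^-27 kg)
v₂ = 1.49 × 10^7 m/s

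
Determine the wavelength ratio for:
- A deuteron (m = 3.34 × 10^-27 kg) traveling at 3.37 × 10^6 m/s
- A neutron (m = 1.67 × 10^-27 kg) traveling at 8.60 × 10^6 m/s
λ₁/λ₂ = 1.28

Using λ = h/(mv):

λ₁ = h/(m₁v₁) = 5.89 × 10^-14 m
λ₂ = h/(m₂v₂) = 4.61 × 10^-14 m

Ratio λ₁/λ₂ = (m₂v₂)/(m₁v₁)
         = (1.67 × 10^-27 kg × 8.60 × 10^6 m/s) / (3.34 × 10^-27 kg × 3.37 × 10^6 m/s)
         = 1.28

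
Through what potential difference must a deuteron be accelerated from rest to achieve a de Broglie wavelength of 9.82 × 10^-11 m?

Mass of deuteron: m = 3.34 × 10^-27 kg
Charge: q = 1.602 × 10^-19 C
4.25 × 10^-2 V

From λ = h/√(2mqV), we solve for V:

λ² = h²/(2mqV)
V = h²/(2mqλ²)
V = (6.626 × 10^-34 J·s)² / (2 × 3.34 × 10^-27 kg × 1.602 × 10^-19 C × (9.82 × 10^-11 m)²)
V = 4.25 × 10^-2 V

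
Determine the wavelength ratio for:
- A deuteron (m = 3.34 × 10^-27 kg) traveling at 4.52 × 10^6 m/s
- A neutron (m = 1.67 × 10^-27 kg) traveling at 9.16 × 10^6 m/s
λ₁/λ₂ = 1.01

Using λ = h/(mv):

λ₁ = h/(m₁v₁) = 4.39 × 10^-14 m
λ₂ = h/(m₂v₂) = 4.33 × 10^-14 m

Ratio λ₁/λ₂ = (m₂v₂)/(m₁v₁)
         = (1.67 × 10^-27 kg × 9.16 × 10^6 m/s) / (3.34 × 10^-27 kg × 4.52 × 10^6 m/s)
         = 1.01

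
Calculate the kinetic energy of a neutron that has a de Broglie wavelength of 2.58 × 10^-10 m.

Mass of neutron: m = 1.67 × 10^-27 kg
1.97 × 10^-21 J (or 0.0123 eV)

From λ = h/√(2mKE), we solve for KE:

λ² = h²/(2mKE)
KE = h²/(2mλ²)
KE = (6.626 × 10^-34 J·s)² / (2 × 1.67 × 10^-27 kg × (2.58 × 10^-10 m)²)
KE = 1.97 × 10^-21 J
KE = 0.0123 eV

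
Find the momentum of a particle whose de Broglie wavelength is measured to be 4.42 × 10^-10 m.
1.50 × 10^-24 kg·m/s

From the de Broglie relation λ = h/p, we solve for p:

p = h/λ
p = (6.626 × 10^-34 J·s) / (4.42 × 10^-10 m)
p = 1.50 × 10^-24 kg·m/s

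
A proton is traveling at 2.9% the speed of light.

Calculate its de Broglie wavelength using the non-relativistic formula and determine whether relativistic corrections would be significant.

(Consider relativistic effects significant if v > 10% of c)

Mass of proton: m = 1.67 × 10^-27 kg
No, relativistic corrections are not needed.

Using the non-relativistic de Broglie formula λ = h/(mv):

v = 2.9% × c = 8.694 × 10^6 m/s

λ = h/(mv)
λ = (6.626 × 10^-34 J·s) / (1.67 × 10^-27 kg × 8.694 × 10^6 m/s)
λ = 4.56 × 10^-14 m

Since v = 2.9% of c < 10% of c, relativistic corrections are NOT significant and this non-relativistic result is a good approximation.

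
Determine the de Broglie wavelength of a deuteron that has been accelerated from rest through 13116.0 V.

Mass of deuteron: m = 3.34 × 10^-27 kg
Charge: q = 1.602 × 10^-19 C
1.77 × 10^-13 m

When a particle is accelerated through voltage V, it gains kinetic energy KE = qV.

The de Broglie wavelength is then λ = h/√(2mqV):

λ = h/√(2mqV)
λ = (6.626 × 10^-34 J·s) / √(2 × 3.34 × 10^-27 kg × 1.602 × 10^-19 C × 13116.0 V)
λ = 1.77 × 10^-13 m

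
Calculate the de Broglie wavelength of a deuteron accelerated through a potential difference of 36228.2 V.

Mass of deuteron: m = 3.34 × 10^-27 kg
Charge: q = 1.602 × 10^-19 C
1.06 × 10^-13 m

When a particle is accelerated through voltage V, it gains kinetic energy KE = qV.

The de Broglie wavelength is then λ = h/√(2mqV):

λ = h/√(2mqV)
λ = (6.626 × 10^-34 J·s) / √(2 × 3.34 × 10^-27 kg × 1.602 × 10^-19 C × 36228.2 V)
λ = 1.06 × 10^-13 m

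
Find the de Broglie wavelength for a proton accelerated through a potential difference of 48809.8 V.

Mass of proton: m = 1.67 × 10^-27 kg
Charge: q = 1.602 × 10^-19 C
1.30 × 10^-13 m

When a particle is accelerated through voltage V, it gains kinetic energy KE = qV.

The de Broglie wavelength is then λ = h/√(2mqV):

λ = h/√(2mqV)
λ = (6.626 × 10^-34 J·s) / √(2 × 1.67 × 10^-27 kg × 1.602 × 10^-19 C × 48809.8 V)
λ = 1.30 × 10^-13 m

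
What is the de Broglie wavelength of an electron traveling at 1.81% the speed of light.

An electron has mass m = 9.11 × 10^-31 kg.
1.34 × 10^-10 m

Using the de Broglie relation λ = h/(mv):

v = 1.81% × c = 5.426 × 10^6 m/s

λ = h/(mv)
λ = (6.626 × 10^-34 J·s) / (9.11 × 10^-31 kg × 5.426 × 10^6 m/s)
λ = 1.34 × 10^-10 m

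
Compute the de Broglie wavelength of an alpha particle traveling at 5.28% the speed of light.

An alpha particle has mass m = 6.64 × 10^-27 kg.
6.30 × 10^-15 m

Using the de Broglie relation λ = h/(mv):

v = 5.28% × c = 1.583 × 10^7 m/s

λ = h/(mv)
λ = (6.626 × 10^-34 J·s) / (6.64 × 10^-27 kg × 1.583 × 10^7 m/s)
λ = 6.30 × 10^-15 m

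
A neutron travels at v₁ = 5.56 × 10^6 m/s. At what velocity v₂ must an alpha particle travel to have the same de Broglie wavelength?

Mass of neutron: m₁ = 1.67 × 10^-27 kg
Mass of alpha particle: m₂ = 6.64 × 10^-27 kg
v₂ = 1.40 × 10^6 m/s

For equal de Broglie wavelengths: λ₁ = λ₂

h/(m₁v₁) = h/(m₂v₂)
m₁v₁ = m₂v₂
v₂ = v₁ · (m₁/m₂)

v₂ = 5.56 × 10^6 m/s × (1.67 × 10^-27 kg / 6.64 × 10^-27 kg)
v₂ = 1.40 × 10^6 m/s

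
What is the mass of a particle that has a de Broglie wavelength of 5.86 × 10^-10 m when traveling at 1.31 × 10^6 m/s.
8.63 × 10^-31 kg

From the de Broglie relation λ = h/(mv), we solve for m:

m = h/(λv)
m = (6.626 × 10^-34 J·s) / (5.86 × 10^-10 m × 1.31 × 10^6 m/s)
m = 8.63 × 10^-31 kg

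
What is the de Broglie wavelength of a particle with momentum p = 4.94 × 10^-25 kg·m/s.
1.34 × 10^-9 m

Using the de Broglie relation λ = h/p:

λ = h/p
λ = (6.626 × 10^-34 J·s) / (4.94 × 10^-25 kg·m/s)
λ = 1.34 × 10^-9 m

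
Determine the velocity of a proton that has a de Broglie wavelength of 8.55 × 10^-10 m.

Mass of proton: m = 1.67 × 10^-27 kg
4.64 × 10^2 m/s

From the de Broglie relation λ = h/(mv), we solve for v:

v = h/(mλ)
v = (6.626 × 10^-34 J·s) / (1.67 × 10^-27 kg × 8.55 × 10^-10 m)
v = 4.64 × 10^2 m/s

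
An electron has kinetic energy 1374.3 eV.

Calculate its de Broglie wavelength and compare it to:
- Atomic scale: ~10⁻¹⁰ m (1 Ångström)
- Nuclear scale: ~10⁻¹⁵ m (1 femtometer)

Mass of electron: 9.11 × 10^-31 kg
λ = 3.31 × 10^-11 m, which is between nuclear and atomic scales.

Using λ = h/√(2mKE):

KE = 1374.3 eV = 2.202 × 10^-16 J

λ = h/√(2mKE)
λ = (6.626 × 10^-34 J·s) / √(2 × 9.11 × 10^-31 kg × 2.202 × 10^-16 J)
λ = 3.31 × 10^-11 m

Comparison:
- Atomic scale (10⁻¹⁰ m): λ is 0.33× this size
- Nuclear scale (10⁻¹⁵ m): λ is 3.3e+04× this size

The wavelength is between nuclear and atomic scales.

This wavelength is appropriate for probing atomic structure but too large for nuclear physics experiments.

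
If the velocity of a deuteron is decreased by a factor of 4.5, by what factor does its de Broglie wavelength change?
The wavelength increases by a factor of 4.5.

From λ = h/(mv), the wavelength is inversely proportional to velocity:

λ ∝ 1/v

If v → v/4.5, then λ → 4.5λ

When velocity is decreased by a factor of 4.5, the wavelength increases by a factor of 4.5.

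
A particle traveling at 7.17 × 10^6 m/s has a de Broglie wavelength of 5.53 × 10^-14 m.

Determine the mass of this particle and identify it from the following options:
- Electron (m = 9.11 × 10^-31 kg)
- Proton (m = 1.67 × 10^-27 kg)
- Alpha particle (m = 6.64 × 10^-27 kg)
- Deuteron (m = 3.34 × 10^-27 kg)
The particle is a proton.

From λ = h/(mv), solve for mass:

m = h/(λv)
m = (6.626 × 10^-34 J·s) / (5.53 × 10^-14 m × 7.17 × 10^6 m/s)
m = 1.67 × 10^-27 kg

Comparing with the listed masses, this is closest to a proton.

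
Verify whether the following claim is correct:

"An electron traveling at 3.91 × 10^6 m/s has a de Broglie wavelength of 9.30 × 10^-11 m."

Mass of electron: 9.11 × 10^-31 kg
False

The claim is incorrect.

Using λ = h/(mv):
λ = (6.626 × 10^-34 J·s) / (9.11 × 10^-31 kg × 3.91 × 10^6 m/s)
λ = 1.86 × 10^-10 m

The actual wavelength differs from the claimed 9.30 × 10^-11 m.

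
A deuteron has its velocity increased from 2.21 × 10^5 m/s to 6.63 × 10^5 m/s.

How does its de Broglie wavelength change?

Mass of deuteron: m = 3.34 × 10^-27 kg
The wavelength decreases by a factor of 3.

Using λ = h/(mv):

Initial wavelength: λ₁ = h/(mv₁) = 8.98 × 10^-13 m
Final wavelength: λ₂ = h/(mv₂) = 2.99 × 10^-13 m

Since λ ∝ 1/v, when velocity increases by a factor of 3, the wavelength decreases by a factor of 3.

λ₂/λ₁ = v₁/v₂ = 1/3

The wavelength decreases by a factor of 3.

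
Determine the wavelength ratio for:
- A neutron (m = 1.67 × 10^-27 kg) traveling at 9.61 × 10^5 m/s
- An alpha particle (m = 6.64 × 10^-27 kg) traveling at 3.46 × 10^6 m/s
λ₁/λ₂ = 14.3

Using λ = h/(mv):

λ₁ = h/(m₁v₁) = 4.13 × 10^-13 m
λ₂ = h/(m₂v₂) = 2.88 × 10^-14 m

Ratio λ₁/λ₂ = (m₂v₂)/(m₁v₁)
         = (6.64 × 10^-27 kg × 3.46 × 10^6 m/s) / (1.67 × 10^-27 kg × 9.61 × 10^5 m/s)
         = 14.3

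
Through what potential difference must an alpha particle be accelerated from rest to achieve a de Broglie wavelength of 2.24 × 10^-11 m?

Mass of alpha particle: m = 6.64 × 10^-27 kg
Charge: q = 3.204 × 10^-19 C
2.06 × 10^-1 V

From λ = h/√(2mqV), we solve for V:

λ² = h²/(2mqV)
V = h²/(2mqλ²)
V = (6.626 × 10^-34 J·s)² / (2 × 6.64 × 10^-27 kg × 3.204 × 10^-19 C × (2.24 × 10^-11 m)²)
V = 2.06 × 10^-1 V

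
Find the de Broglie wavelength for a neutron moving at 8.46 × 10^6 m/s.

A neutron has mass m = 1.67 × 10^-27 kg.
4.69 × 10^-14 m

Using the de Broglie relation λ = h/(mv):

λ = h/(mv)
λ = (6.626 × 10^-34 J·s) / (1.67 × 10^-27 kg × 8.46 × 10^6 m/s)
λ = 4.69 × 10^-14 m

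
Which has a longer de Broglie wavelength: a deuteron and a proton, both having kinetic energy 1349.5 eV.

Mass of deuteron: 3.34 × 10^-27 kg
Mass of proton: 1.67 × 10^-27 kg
The proton has the longer wavelength.

Using λ = h/√(2mKE):

For deuteron: λ₁ = h/√(2m₁KE) = 5.51 × 10^-13 m
For proton: λ₂ = h/√(2m₂KE) = 7.80 × 10^-13 m

Since λ ∝ 1/√m at constant kinetic energy, the lighter particle has the longer wavelength.

The proton has the longer de Broglie wavelength.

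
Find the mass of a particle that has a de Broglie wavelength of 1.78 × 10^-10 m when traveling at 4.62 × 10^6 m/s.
8.06 × 10^-31 kg

From the de Broglie relation λ = h/(mv), we solve for m:

m = h/(λv)
m = (6.626 × 10^-34 J·s) / (1.78 × 10^-10 m × 4.62 × 10^6 m/s)
m = 8.06 × 10^-31 kg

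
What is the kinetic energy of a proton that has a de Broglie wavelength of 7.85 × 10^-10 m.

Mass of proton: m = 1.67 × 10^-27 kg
2.13 × 10^-22 J (or 1.33 × 10^-3 eV)

From λ = h/√(2mKE), we solve for KE:

λ² = h²/(2mKE)
KE = h²/(2mλ²)
KE = (6.626 × 10^-34 J·s)² / (2 × 1.67 × 10^-27 kg × (7.85 × 10^-10 m)²)
KE = 2.13 × 10^-22 J
KE = 1.33 × 10^-3 eV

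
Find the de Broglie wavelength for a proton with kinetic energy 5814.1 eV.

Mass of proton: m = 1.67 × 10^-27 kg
3.76 × 10^-13 m

Using λ = h/√(2mKE):

First convert KE to Joules: KE = 5814.1 eV = 9.315 × 10^-16 J

λ = h/√(2mKE)
λ = (6.626 × 10^-34 J·s) / √(2 × 1.67 × 10^-27 kg × 9.315 × 10^-16 J)
λ = 3.76 × 10^-13 m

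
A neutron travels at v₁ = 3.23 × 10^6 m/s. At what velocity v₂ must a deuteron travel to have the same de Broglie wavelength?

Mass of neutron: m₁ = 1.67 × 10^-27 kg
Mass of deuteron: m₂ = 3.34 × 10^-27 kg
v₂ = 1.62 × 10^6 m/s

For equal de Broglie wavelengths: λ₁ = λ₂

h/(m₁v₁) = h/(m₂v₂)
m₁v₁ = m₂v₂
v₂ = v₁ · (m₁/m₂)

v₂ = 3.23 × 10^6 m/s × (1.67 × 10^-27 kg / 3.34 × 10^-27 kg)
v₂ = 1.62 × 10^6 m/s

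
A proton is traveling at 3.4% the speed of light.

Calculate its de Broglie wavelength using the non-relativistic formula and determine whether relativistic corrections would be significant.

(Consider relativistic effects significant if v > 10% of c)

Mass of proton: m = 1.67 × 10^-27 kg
No, relativistic corrections are not needed.

Using the non-relativistic de Broglie formula λ = h/(mv):

v = 3.4% × c = 1.019 × 10^7 m/s

λ = h/(mv)
λ = (6.626 × 10^-34 J·s) / (1.67 × 10^-27 kg × 1.019 × 10^7 m/s)
λ = 3.89 × 10^-14 m

Since v = 3.4% of c < 10% of c, relativistic corrections are NOT significant and this non-relativistic result is a good approximation.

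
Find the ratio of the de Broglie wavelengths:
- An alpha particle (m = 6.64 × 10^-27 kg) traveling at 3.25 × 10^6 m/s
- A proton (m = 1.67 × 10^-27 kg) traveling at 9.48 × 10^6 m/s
λ₁/λ₂ = 0.734

Using λ = h/(mv):

λ₁ = h/(m₁v₁) = 3.07 × 10^-14 m
λ₂ = h/(m₂v₂) = 4.19 × 10^-14 m

Ratio λ₁/λ₂ = (m₂v₂)/(m₁v₁)
         = (1.67 × 10^-27 kg × 9.48 × 10^6 m/s) / (6.64 × 10^-27 kg × 3.25 × 10^6 m/s)
         = 0.734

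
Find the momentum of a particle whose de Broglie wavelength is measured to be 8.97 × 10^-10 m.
7.39 × 10^-25 kg·m/s

From the de Broglie relation λ = h/p, we solve for p:

p = h/λ
p = (6.626 × 10^-34 J·s) / (8.97 × 10^-10 m)
p = 7.39 × 10^-25 kg·m/s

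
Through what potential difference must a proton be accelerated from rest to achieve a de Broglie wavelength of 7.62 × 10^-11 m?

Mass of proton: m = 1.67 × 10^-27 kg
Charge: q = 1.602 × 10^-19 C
1.41 × 10^-1 V

From λ = h/√(2mqV), we solve for V:

λ² = h²/(2mqV)
V = h²/(2mqλ²)
V = (6.626 × 10^-34 J·s)² / (2 × 1.67 × 10^-27 kg × 1.602 × 10^-19 C × (7.62 × 10^-11 m)²)
V = 1.41 × 10^-1 V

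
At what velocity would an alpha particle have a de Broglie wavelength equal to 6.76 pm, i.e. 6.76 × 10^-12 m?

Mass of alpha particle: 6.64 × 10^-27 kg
1.48 × 10^4 m/s

From λ = h/(mv), solve for v:

v = h/(mλ)
v = (6.626 × 10^-34 J·s) / (6.64 × 10^-27 kg × 6.76 × 10^-12 m)
v = 1.48 × 10^4 m/s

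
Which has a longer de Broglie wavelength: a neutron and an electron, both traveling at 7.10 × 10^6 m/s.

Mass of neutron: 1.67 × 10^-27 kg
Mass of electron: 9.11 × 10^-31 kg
The electron has the longer wavelength.

Using λ = h/(mv), since both particles have the same velocity, the wavelength depends only on mass.

For neutron: λ₁ = h/(m₁v) = 5.59 × 10^-14 m
For electron: λ₂ = h/(m₂v) = 1.02 × 10^-10 m

Since λ ∝ 1/m at constant velocity, the lighter particle has the longer wavelength.

The electron has the longer de Broglie wavelength.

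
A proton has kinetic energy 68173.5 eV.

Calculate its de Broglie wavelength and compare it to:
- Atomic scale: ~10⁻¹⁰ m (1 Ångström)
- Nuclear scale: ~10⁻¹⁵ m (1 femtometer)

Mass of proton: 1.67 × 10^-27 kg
λ = 1.10 × 10^-13 m, which is between nuclear and atomic scales.

Using λ = h/√(2mKE):

KE = 68173.5 eV = 1.092 × 10^-14 J

λ = h/√(2mKE)
λ = (6.626 × 10^-34 J·s) / √(2 × 1.67 × 10^-27 kg × 1.092 × 10^-14 J)
λ = 1.10 × 10^-13 m

Comparison:
- Atomic scale (10⁻¹⁰ m): λ is 0.0011× this size
- Nuclear scale (10⁻¹⁵ m): λ is 1.1e+02× this size

The wavelength is between nuclear and atomic scales.

This wavelength is appropriate for probing atomic structure but too large for nuclear physics experiments.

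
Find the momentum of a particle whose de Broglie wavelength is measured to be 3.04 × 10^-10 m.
2.18 × 10^-24 kg·m/s

From the de Broglie relation λ = h/p, we solve for p:

p = h/λ
p = (6.626 × 10^-34 J·s) / (3.04 × 10^-10 m)
p = 2.18 × 10^-24 kg·m/s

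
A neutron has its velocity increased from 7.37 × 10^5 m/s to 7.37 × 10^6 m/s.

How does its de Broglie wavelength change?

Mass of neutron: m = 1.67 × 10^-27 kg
The wavelength decreases by a factor of 10.

Using λ = h/(mv):

Initial wavelength: λ₁ = h/(mv₁) = 5.38 × 10^-13 m
Final wavelength: λ₂ = h/(mv₂) = 5.38 × 10^-14 m

Since λ ∝ 1/v, when velocity increases by a factor of 10, the wavelength decreases by a factor of 10.

λ₂/λ₁ = v₁/v₂ = 1/10

The wavelength decreases by a factor of 10.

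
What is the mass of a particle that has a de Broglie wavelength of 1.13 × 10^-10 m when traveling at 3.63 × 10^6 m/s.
1.62 × 10^-30 kg

From the de Broglie relation λ = h/(mv), we solve for m:

m = h/(λv)
m = (6.626 × 10^-34 J·s) / (1.13 × 10^-10 m × 3.63 × 10^6 m/s)
m = 1.62 × 10^-30 kg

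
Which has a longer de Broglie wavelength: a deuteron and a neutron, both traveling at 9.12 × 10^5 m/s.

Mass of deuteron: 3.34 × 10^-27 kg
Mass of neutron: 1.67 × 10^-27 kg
The neutron has the longer wavelength.

Using λ = h/(mv), since both particles have the same velocity, the wavelength depends only on mass.

For deuteron: λ₁ = h/(m₁v) = 2.18 × 10^-13 m
For neutron: λ₂ = h/(m₂v) = 4.35 × 10^-13 m

Since λ ∝ 1/m at constant velocity, the lighter particle has the longer wavelength.

The neutron has the longer de Broglie wavelength.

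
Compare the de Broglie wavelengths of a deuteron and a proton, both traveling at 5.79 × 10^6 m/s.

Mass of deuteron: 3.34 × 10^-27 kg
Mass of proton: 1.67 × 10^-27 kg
The proton has the longer wavelength.

Using λ = h/(mv), since both particles have the same velocity, the wavelength depends only on mass.

For deuteron: λ₁ = h/(m₁v) = 3.43 × 10^-14 m
For proton: λ₂ = h/(m₂v) = 6.85 × 10^-14 m

Since λ ∝ 1/m at constant velocity, the lighter particle has the longer wavelength.

The proton has the longer de Broglie wavelength.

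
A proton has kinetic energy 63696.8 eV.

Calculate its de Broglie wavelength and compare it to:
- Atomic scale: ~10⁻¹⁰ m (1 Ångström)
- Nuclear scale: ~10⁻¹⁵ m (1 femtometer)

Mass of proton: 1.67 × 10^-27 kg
λ = 1.13 × 10^-13 m, which is between nuclear and atomic scales.

Using λ = h/√(2mKE):

KE = 63696.8 eV = 1.021 × 10^-14 J

λ = h/√(2mKE)
λ = (6.626 × 10^-34 J·s) / √(2 × 1.67 × 10^-27 kg × 1.021 × 10^-14 J)
λ = 1.13 × 10^-13 m

Comparison:
- Atomic scale (10⁻¹⁰ m): λ is 0.0011× this size
- Nuclear scale (10⁻¹⁵ m): λ is 1.1e+02× this size

The wavelength is between nuclear and atomic scales.

This wavelength is appropriate for probing atomic structure but too large for nuclear physics experiments.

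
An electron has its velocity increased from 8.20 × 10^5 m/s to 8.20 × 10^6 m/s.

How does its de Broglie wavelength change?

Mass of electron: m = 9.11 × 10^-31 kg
The wavelength decreases by a factor of 10.

Using λ = h/(mv):

Initial wavelength: λ₁ = h/(mv₁) = 8.87 × 10^-10 m
Final wavelength: λ₂ = h/(mv₂) = 8.87 × 10^-11 m

Since λ ∝ 1/v, when velocity increases by a factor of 10, the wavelength decreases by a factor of 10.

λ₂/λ₁ = v₁/v₂ = 1/10

The wavelength decreases by a factor of 10.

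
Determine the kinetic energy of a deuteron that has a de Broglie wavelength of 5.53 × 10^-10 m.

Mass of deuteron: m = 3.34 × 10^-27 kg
2.15 × 10^-22 J (or 1.34 × 10^-3 eV)

From λ = h/√(2mKE), we solve for KE:

λ² = h²/(2mKE)
KE = h²/(2mλ²)
KE = (6.626 × 10^-34 J·s)² / (2 × 3.34 × 10^-27 kg × (5.53 × 10^-10 m)²)
KE = 2.15 × 10^-22 J
KE = 1.34 × 10^-3 eV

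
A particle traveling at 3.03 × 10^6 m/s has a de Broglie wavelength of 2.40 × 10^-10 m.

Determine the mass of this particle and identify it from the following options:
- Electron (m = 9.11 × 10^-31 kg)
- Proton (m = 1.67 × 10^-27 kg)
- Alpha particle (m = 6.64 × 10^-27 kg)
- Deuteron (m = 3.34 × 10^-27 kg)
The particle is an electron.

From λ = h/(mv), solve for mass:

m = h/(λv)
m = (6.626 × 10^-34 J·s) / (2.40 × 10^-10 m × 3.03 × 10^6 m/s)
m = 9.11 × 10^-31 kg

Comparing with the listed masses, this is closest to an electron.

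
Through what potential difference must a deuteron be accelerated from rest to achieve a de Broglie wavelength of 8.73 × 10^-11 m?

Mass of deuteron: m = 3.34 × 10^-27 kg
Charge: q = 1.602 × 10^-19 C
5.38 × 10^-2 V

From λ = h/√(2mqV), we solve for V:

λ² = h²/(2mqV)
V = h²/(2mqλ²)
V = (6.626 × 10^-34 J·s)² / (2 × 3.34 × 10^-27 kg × 1.602 × 10^-19 C × (8.73 × 10^-11 m)²)
V = 5.38 × 10^-2 V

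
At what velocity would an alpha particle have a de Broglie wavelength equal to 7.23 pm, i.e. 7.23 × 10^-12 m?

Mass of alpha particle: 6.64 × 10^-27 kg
1.38 × 10^4 m/s

From λ = h/(mv), solve for v:

v = h/(mλ)
v = (6.626 × 10^-34 J·s) / (6.64 × 10^-27 kg × 7.23 × 10^-12 m)
v = 1.38 × 10^4 m/s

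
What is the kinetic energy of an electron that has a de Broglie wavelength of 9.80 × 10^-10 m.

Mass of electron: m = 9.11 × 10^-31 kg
2.51 × 10^-19 J (or 1.57 eV)

From λ = h/√(2mKE), we solve for KE:

λ² = h²/(2mKE)
KE = h²/(2mλ²)
KE = (6.626 × 10^-34 J·s)² / (2 × 9.11 × 10^-31 kg × (9.80 × 10^-10 m)²)
KE = 2.51 × 10^-19 J
KE = 1.57 eV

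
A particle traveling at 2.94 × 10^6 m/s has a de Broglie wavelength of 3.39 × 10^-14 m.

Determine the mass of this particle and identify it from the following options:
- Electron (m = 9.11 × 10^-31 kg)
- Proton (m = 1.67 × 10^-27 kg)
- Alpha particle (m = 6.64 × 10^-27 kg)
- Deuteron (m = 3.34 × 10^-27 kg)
The particle is an alpha particle.

From λ = h/(mv), solve for mass:

m = h/(λv)
m = (6.626 × 10^-34 J·s) / (3.39 × 10^-14 m × 2.94 × 10^6 m/s)
m = 6.65 × 10^-27 kg

Comparing with the listed masses, this is closest to an alpha particle.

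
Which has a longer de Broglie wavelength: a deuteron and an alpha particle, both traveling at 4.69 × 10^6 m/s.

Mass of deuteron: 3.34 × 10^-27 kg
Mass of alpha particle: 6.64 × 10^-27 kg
The deuteron has the longer wavelength.

Using λ = h/(mv), since both particles have the same velocity, the wavelength depends only on mass.

For deuteron: λ₁ = h/(m₁v) = 4.23 × 10^-14 m
For alpha particle: λ₂ = h/(m₂v) = 2.13 × 10^-14 m

Since λ ∝ 1/m at constant velocity, the lighter particle has the longer wavelength.

The deuteron has the longer de Broglie wavelength.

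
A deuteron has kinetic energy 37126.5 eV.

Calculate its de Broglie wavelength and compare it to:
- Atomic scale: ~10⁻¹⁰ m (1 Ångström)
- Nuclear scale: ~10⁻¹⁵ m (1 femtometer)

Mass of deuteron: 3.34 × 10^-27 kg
λ = 1.05 × 10^-13 m, which is between nuclear and atomic scales.

Using λ = h/√(2mKE):

KE = 37126.5 eV = 5.948 × 10^-15 J

λ = h/√(2mKE)
λ = (6.626 × 10^-34 J·s) / √(2 × 3.34 × 10^-27 kg × 5.948 × 10^-15 J)
λ = 1.05 × 10^-13 m

Comparison:
- Atomic scale (10⁻¹⁰ m): λ is 0.0011× this size
- Nuclear scale (10⁻¹⁵ m): λ is 1.1e+02× this size

The wavelength is between nuclear and atomic scales.

This wavelength is appropriate for probing atomic structure but too large for nuclear physics experiments.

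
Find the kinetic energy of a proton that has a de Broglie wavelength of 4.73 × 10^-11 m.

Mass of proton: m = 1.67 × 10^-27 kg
5.88 × 10^-20 J (or 0.367 eV)

From λ = h/√(2mKE), we solve for KE:

λ² = h²/(2mKE)
KE = h²/(2mλ²)
KE = (6.626 × 10^-34 J·s)² / (2 × 1.67 × 10^-27 kg × (4.73 × 10^-11 m)²)
KE = 5.88 × 10^-20 J
KE = 0.367 eV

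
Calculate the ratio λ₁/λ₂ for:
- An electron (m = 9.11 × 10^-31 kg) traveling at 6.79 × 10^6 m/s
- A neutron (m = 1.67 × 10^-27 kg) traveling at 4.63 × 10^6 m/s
λ₁/λ₂ = 1.25 × 10^3

Using λ = h/(mv):

λ₁ = h/(m₁v₁) = 1.07 × 10^-10 m
λ₂ = h/(m₂v₂) = 8.57 × 10^-14 m

Ratio λ₁/λ₂ = (m₂v₂)/(m₁v₁)
         = (1.67 × 10^-27 kg × 4.63 × 10^6 m/s) / (9.11 × 10^-31 kg × 6.79 × 10^6 m/s)
         = 1.25 × 10^3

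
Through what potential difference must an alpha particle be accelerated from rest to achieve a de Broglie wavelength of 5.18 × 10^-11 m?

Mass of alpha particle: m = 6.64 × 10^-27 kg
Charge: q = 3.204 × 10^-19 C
3.85 × 10^-2 V

From λ = h/√(2mqV), we solve for V:

λ² = h²/(2mqV)
V = h²/(2mqλ²)
V = (6.626 × 10^-34 J·s)² / (2 × 6.64 × 10^-27 kg × 3.204 × 10^-19 C × (5.18 × 10^-11 m)²)
V = 3.85 × 10^-2 V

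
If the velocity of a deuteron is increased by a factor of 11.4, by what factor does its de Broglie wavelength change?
The wavelength decreases by a factor of 11.4.

From λ = h/(mv), the wavelength is inversely proportional to velocity:

λ ∝ 1/v

If v → 11.4v, then λ → λ/11.4

When velocity is increased by a factor of 11.4, the wavelength decreases by a factor of 11.4.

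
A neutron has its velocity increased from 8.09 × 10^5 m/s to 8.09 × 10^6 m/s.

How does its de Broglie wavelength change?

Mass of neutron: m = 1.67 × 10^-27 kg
The wavelength decreases by a factor of 10.

Using λ = h/(mv):

Initial wavelength: λ₁ = h/(mv₁) = 4.90 × 10^-13 m
Final wavelength: λ₂ = h/(mv₂) = 4.90 × 10^-14 m

Since λ ∝ 1/v, when velocity increases by a factor of 10, the wavelength decreases by a factor of 10.

λ₂/λ₁ = v₁/v₂ = 1/10

The wavelength decreases by a factor of 10.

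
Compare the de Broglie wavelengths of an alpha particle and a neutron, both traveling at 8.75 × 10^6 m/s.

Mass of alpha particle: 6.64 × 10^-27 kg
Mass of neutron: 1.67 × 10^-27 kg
The neutron has the longer wavelength.

Using λ = h/(mv), since both particles have the same velocity, the wavelength depends only on mass.

For alpha particle: λ₁ = h/(m₁v) = 1.14 × 10^-14 m
For neutron: λ₂ = h/(m₂v) = 4.53 × 10^-14 m

Since λ ∝ 1/m at constant velocity, the lighter particle has the longer wavelength.

The neutron has the longer de Broglie wavelength.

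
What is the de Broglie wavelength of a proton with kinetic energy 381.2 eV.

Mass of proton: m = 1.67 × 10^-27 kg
1.47 × 10^-12 m

Using λ = h/√(2mKE):

First convert KE to Joules: KE = 381.2 eV = 6.107 × 10^-17 J

λ = h/√(2mKE)
λ = (6.626 × 10^-34 J·s) / √(2 × 1.67 × 10^-27 kg × 6.107 × 10^-17 J)
λ = 1.47 × 10^-12 m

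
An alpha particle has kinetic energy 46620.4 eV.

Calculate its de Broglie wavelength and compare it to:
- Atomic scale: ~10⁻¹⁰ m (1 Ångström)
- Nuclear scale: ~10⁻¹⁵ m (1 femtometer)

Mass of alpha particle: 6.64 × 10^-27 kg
λ = 6.65 × 10^-14 m, which is between nuclear and atomic scales.

Using λ = h/√(2mKE):

KE = 46620.4 eV = 7.469 × 10^-15 J

λ = h/√(2mKE)
λ = (6.626 × 10^-34 J·s) / √(2 × 6.64 × 10^-27 kg × 7.469 × 10^-15 J)
λ = 6.65 × 10^-14 m

Comparison:
- Atomic scale (10⁻¹⁰ m): λ is 0.00067× this size
- Nuclear scale (10⁻¹⁵ m): λ is 67× this size

The wavelength is between nuclear and atomic scales.

This wavelength is appropriate for probing atomic structure but too large for nuclear physics experiments.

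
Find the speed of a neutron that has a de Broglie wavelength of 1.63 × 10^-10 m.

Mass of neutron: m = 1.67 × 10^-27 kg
2.43 × 10^3 m/s

From the de Broglie relation λ = h/(mv), we solve for v:

v = h/(mλ)
v = (6.626 × 10^-34 J·s) / (1.67 × 10^-27 kg × 1.63 × 10^-10 m)
v = 2.43 × 10^3 m/s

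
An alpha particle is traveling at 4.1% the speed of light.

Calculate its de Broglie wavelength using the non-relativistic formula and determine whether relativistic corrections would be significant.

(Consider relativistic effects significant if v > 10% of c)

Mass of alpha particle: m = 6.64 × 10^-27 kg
No, relativistic corrections are not needed.

Using the non-relativistic de Broglie formula λ = h/(mv):

v = 4.1% × c = 1.229 × 10^7 m/s

λ = h/(mv)
λ = (6.626 × 10^-34 J·s) / (6.64 × 10^-27 kg × 1.229 × 10^7 m/s)
λ = 8.12 × 10^-15 m

Since v = 4.1% of c < 10% of c, relativistic corrections are NOT significant and this non-relativistic result is a good approximation.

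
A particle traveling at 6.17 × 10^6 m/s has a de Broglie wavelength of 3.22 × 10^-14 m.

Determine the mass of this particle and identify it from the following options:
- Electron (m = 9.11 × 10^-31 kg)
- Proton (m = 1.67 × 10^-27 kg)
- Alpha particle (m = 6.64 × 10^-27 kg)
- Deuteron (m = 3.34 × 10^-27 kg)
The particle is a deuteron.

From λ = h/(mv), solve for mass:

m = h/(λv)
m = (6.626 × 10^-34 J·s) / (3.22 × 10^-14 m × 6.17 × 10^6 m/s)
m = 3.34 × 10^-27 kg

Comparing with the listed masses, this is closest to a deuteron.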